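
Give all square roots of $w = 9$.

|w| = 9, arg(w) = 0°
Root modulus = 9^(1/2) = 3
Root arguments: θ_k = (0° + 360°k)/2 for k = 0, 1, ..., 1
Roots: 3, -3


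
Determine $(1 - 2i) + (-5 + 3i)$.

(1 + (-5)) + (-2 + 3)i = -4 + i


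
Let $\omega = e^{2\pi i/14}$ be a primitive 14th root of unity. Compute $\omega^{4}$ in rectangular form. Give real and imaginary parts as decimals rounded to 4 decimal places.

ω^4 = e^(2πi·4/14) = e^(i·4π/7)
= cos(4π/7) + i sin(4π/7)
= -0.2225 + 0.9749i


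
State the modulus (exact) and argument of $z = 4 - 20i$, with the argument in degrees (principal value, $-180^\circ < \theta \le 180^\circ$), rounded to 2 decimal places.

|z| = sqrt(4^2 + (-20)^2) = sqrt(416)
arg(z) = arctan(b/a) = arctan(-20/4) (quadrant-adjusted) = -78.69°


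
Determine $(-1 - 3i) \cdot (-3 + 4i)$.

(a1*a2 - b1*b2) + (a1*b2 + b1*a2)i
= (3 - (-12)) + (-4 + 9)i
= 15 + 5i


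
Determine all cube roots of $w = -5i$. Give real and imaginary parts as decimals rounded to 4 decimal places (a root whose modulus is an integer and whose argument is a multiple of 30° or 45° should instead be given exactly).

|w| = 5, arg(w) = 270°
Root modulus = 5^(1/3) ≈ 1.709976
Root arguments: θ_k = (270° + 360°k)/3 for k = 0, 1, ..., 2
Compute each root as (root modulus)(cos θ_k + i sin θ_k) using full-precision intermediates, then round to 4 decimal places.
Roots: 1.7100i, -1.4809 - 0.8550i, 1.4809 - 0.8550i


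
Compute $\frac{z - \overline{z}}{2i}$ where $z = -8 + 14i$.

z - conjugate(z) = 2bi
(z - conjugate(z))/(2i) = 2bi/(2i) = b = 14


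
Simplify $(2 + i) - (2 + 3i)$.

(2 - 2) + (1 - 3)i = -2i


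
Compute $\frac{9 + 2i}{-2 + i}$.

Multiply numerator and denominator by conjugate (-2 - i):
= (9 + 2i)(-2 - i) / ((-2)^2 + 1^2)
= (-16 - 13i) / 5
= -16/5 - (13/5)i


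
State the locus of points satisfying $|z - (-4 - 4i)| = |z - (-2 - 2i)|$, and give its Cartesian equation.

|z - z1| = |z - z2| means z is equidistant from z1 and z2,
i.e. the perpendicular bisector of the segment from (-4, -4) to (-2, -2) (midpoint (-3, -3)).
With z = x + yi, square both sides:
(x - (-4))^2 + (y - (-4))^2 = (x - (-2))^2 + (y - (-2))^2
The x^2 and y^2 terms cancel: 4x + 4y = 8 - 32 = -24
Simplify: x + y = -6
Locus: Perpendicular bisector of the segment from (-4, -4) to (-2, -2): the line x + y = -6


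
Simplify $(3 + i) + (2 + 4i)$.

(3 + 2) + (1 + 4)i = 5 + 5i


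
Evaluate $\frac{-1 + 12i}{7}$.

Divisor is real, so divide each part by 7:
= -1/7 + (12/7)i


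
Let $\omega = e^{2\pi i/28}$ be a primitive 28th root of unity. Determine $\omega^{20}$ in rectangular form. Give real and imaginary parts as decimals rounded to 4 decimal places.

ω^20 = e^(2πi·20/28) = e^(i·10π/7)
= cos(10π/7) + i sin(10π/7)
= -0.2225 - 0.9749i


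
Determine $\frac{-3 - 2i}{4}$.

Divisor is real, so divide each part by 4:
= -3/4 - (1/2)i


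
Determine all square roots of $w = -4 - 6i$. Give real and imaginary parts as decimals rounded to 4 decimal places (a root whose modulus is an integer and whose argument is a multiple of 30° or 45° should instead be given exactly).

|w| = sqrt(52) ≈ 7.211103, arg(w) ≈ 236.309932°
Root modulus = sqrt(52)^(1/2) ≈ 2.685350
Root arguments: θ_k = (arg(w) + 360°k)/2 for k = 0, 1, ..., 1
Compute each root as (root modulus)(cos θ_k + i sin θ_k) using full-precision intermediates, then round to 4 decimal places.
Roots: -1.2671 + 2.3676i, 1.2671 - 2.3676i


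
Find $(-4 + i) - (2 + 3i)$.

(-4 - 2) + (1 - 3)i = -6 - 2i


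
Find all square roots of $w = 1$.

|w| = 1, arg(w) = 0°
Root modulus = 1^(1/2) = 1
Root arguments: θ_k = (0° + 360°k)/2 for k = 0, 1, ..., 1
Roots: 1, -1


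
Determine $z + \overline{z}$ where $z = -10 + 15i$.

z + conjugate(z) = (a + bi) + (a - bi) = 2a
= 2 * (-10) = -20


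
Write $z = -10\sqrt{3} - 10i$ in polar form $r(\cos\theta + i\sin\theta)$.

r = |z| = sqrt(a^2 + b^2) = sqrt((-10*sqrt(3))^2 + (-10)^2) = sqrt(300 + 100) = sqrt(400) = 20
θ = arctan(b/a) = arctan(-10/-17.3205) (quadrant-adjusted) = 210°
z = 20(cos 210° + i sin 210°)


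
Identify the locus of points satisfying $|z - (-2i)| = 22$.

|z - z0| = r describes a circle centered at z0 with radius r
Here z0 = -2i and r = 22
Locus: Circle centered at (0, -2) with radius 22


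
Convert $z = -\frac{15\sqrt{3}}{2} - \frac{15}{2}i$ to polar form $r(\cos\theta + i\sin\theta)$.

r = |z| = sqrt(a^2 + b^2) = sqrt((-15*sqrt(3)/2)^2 + (-15/2)^2) = sqrt(675/4 + 225/4) = sqrt(225) = 15
θ = arctan(b/a) = arctan(-7.5/-12.9904) (quadrant-adjusted) = 210°
z = 15(cos 210° + i sin 210°)


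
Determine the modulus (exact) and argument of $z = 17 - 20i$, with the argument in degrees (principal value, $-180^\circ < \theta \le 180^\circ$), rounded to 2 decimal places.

|z| = sqrt(17^2 + (-20)^2) = sqrt(689)
arg(z) = arctan(b/a) = arctan(-20/17) (quadrant-adjusted) = -49.64°


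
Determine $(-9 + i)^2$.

(a + bi)^2 = a^2 - b^2 + 2abi
= (-9)^2 - 1^2 + 2*(-9)*1i
= 80 - 18i


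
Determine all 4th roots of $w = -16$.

|w| = 16, arg(w) = 180°
Root modulus = 16^(1/4) = 2
Root arguments: θ_k = (180° + 360°k)/4 for k = 0, 1, ..., 3
Roots: sqrt(2) + sqrt(2)i, -sqrt(2) + sqrt(2)i, -sqrt(2) - sqrt(2)i, sqrt(2) - sqrt(2)i


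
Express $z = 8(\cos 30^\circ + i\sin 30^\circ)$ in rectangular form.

a = r cos θ = 8 * sqrt(3)/2 = 4*sqrt(3)
b = r sin θ = 8 * 1/2 = 4
z = 4*sqrt(3) + 4i


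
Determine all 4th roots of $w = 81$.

|w| = 81, arg(w) = 0°
Root modulus = 81^(1/4) = 3
Root arguments: θ_k = (0° + 360°k)/4 for k = 0, 1, ..., 3
Roots: 3, 3i, -3, -3i


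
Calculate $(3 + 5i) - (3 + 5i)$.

(3 - 3) + (5 - 5)i = 0


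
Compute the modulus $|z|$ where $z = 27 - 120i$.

|z| = sqrt(a^2 + b^2) = sqrt(27^2 + (-120)^2) = sqrt(15129) = 123


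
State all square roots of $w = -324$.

|w| = 324, arg(w) = 180°
Root modulus = 324^(1/2) = 18
Root arguments: θ_k = (180° + 360°k)/2 for k = 0, 1, ..., 1
Roots: 18i, -18i


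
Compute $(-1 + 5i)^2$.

(a + bi)^2 = a^2 - b^2 + 2abi
= (-1)^2 - 5^2 + 2*(-1)*5i
= -24 - 10i


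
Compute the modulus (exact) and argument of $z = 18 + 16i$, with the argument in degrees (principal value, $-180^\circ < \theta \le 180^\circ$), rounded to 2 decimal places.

|z| = sqrt(18^2 + 16^2) = sqrt(580)
arg(z) = arctan(b/a) = arctan(16/18) (quadrant-adjusted) = 41.63°


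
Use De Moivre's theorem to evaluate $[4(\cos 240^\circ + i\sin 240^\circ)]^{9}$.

By De Moivre: z^n = r^n(cos(nθ) + i sin(nθ))
= 4^9(cos(9*240°) + i sin(9*240°))
= 262144(cos 0° + i sin 0°)
= 262144


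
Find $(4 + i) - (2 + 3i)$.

(4 - 2) + (1 - 3)i = 2 - 2i


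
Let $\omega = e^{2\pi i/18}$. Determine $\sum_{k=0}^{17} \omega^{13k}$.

Let ζ = ω^13 = e^(2πi·13/18). Since 18 ∤ 13, ζ ≠ 1.
Sum = Σ_{k=0}^{17} ζ^k = (ζ^18 - 1)/(ζ - 1) = (ω^{13·18} - 1)/(ζ - 1) = (1 - 1)/(ζ - 1) = 0


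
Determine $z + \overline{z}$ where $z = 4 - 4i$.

z + conjugate(z) = (a + bi) + (a - bi) = 2a
= 2 * 4 = 8


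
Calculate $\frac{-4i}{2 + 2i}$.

Multiply numerator and denominator by conjugate (2 - 2i):
= (-4i)(2 - 2i) / (2^2 + 2^2)
= (-8 - 8i) / 8
= -1 - i


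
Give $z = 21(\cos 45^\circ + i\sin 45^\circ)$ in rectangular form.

a = r cos θ = 21 * sqrt(2)/2 = 21*sqrt(2)/2
b = r sin θ = 21 * sqrt(2)/2 = 21*sqrt(2)/2
z = 21*sqrt(2)/2 + (21*sqrt(2)/2)i


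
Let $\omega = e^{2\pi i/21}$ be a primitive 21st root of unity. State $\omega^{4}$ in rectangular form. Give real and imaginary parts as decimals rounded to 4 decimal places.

ω^4 = e^(2πi·4/21) = e^(i·8π/21)
= cos(8π/21) + i sin(8π/21)
= 0.3653 + 0.9309i


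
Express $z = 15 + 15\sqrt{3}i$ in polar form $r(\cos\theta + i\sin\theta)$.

r = |z| = sqrt(a^2 + b^2) = sqrt((15)^2 + (15*sqrt(3))^2) = sqrt(225 + 675) = sqrt(900) = 30
θ = arctan(b/a) = arctan(25.9808/15) (quadrant-adjusted) = 60°
z = 30(cos 60° + i sin 60°)


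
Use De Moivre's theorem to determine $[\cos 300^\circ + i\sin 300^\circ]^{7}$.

By De Moivre: z^n = r^n(cos(nθ) + i sin(nθ))
= 1^7(cos(7*300°) + i sin(7*300°))
= 1(cos 300° + i sin 300°)
= 1/2 - (sqrt(3)/2)i


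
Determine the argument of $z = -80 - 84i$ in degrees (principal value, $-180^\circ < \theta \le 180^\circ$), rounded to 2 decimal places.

θ = arctan(b/a) = arctan(-84/-80) (quadrant-adjusted) = -133.60°


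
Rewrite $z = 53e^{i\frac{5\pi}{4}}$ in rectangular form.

a = r cos θ = 53 * -sqrt(2)/2 = -53*sqrt(2)/2
b = r sin θ = 53 * -sqrt(2)/2 = -53*sqrt(2)/2
z = -53*sqrt(2)/2 - (53*sqrt(2)/2)i


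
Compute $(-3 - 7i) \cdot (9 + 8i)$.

(a1*a2 - b1*b2) + (a1*b2 + b1*a2)i
= (-27 - (-56)) + (-24 + (-63))i
= 29 - 87i


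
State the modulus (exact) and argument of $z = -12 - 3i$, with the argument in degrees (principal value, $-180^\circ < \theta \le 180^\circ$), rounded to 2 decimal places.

|z| = sqrt((-12)^2 + (-3)^2) = sqrt(153)
arg(z) = arctan(b/a) = arctan(-3/-12) (quadrant-adjusted) = -165.96°


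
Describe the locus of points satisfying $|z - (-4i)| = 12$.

|z - z0| = r describes a circle centered at z0 with radius r
Here z0 = -4i and r = 12
Locus: Circle centered at (0, -4) with radius 12


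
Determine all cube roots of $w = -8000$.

|w| = 8000, arg(w) = 180°
Root modulus = 8000^(1/3) = 20
Root arguments: θ_k = (180° + 360°k)/3 for k = 0, 1, ..., 2
Roots: 10 + 10*sqrt(3)i, -20, 10 - 10*sqrt(3)i


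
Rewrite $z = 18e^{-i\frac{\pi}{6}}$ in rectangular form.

a = r cos θ = 18 * sqrt(3)/2 = 9*sqrt(3)
b = r sin θ = 18 * -1/2 = -9
z = 9*sqrt(3) - 9i


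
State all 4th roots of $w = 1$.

|w| = 1, arg(w) = 0°
Root modulus = 1^(1/4) = 1
Root arguments: θ_k = (0° + 360°k)/4 for k = 0, 1, ..., 3
Roots: 1, i, -1, -i


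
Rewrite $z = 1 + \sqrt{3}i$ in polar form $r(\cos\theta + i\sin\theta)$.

r = |z| = sqrt(a^2 + b^2) = sqrt((1)^2 + (sqrt(3))^2) = sqrt(1 + 3) = sqrt(4) = 2
θ = arctan(b/a) = arctan(1.7321/1) (quadrant-adjusted) = 60°
z = 2(cos 60° + i sin 60°)


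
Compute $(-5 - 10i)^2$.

(a + bi)^2 = a^2 - b^2 + 2abi
= (-5)^2 - (-10)^2 + 2*(-5)*(-10)i
= -75 + 100i


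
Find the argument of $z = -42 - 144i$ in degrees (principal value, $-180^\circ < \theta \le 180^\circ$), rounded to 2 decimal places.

θ = arctan(b/a) = arctan(-144/-42) (quadrant-adjusted) = -106.26°


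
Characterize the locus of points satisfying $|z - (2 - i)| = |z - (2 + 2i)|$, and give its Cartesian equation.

|z - z1| = |z - z2| means z is equidistant from z1 and z2,
i.e. the perpendicular bisector of the segment from (2, -1) to (2, 2) (midpoint (2, 1/2)).
With z = x + yi, square both sides:
(x - 2)^2 + (y - (-1))^2 = (x - 2)^2 + (y - 2)^2
The x^2 and y^2 terms cancel: 0x + 6y = 8 - 5 = 3
Simplify: y = 1/2
Locus: Perpendicular bisector of the segment from (2, -1) to (2, 2): the line y = 1/2


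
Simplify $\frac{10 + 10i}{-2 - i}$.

Multiply numerator and denominator by conjugate (-2 + i):
= (10 + 10i)(-2 + i) / ((-2)^2 + (-1)^2)
= (-30 - 10i) / 5
= -6 - 2i


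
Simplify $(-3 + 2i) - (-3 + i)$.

(-3 - (-3)) + (2 - 1)i = i


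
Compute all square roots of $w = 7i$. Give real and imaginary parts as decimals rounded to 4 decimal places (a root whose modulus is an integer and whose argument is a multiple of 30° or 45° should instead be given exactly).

|w| = 7, arg(w) = 90°
Root modulus = 7^(1/2) ≈ 2.645751
Root arguments: θ_k = (90° + 360°k)/2 for k = 0, 1, ..., 1
Compute each root as (root modulus)(cos θ_k + i sin θ_k) using full-precision intermediates, then round to 4 decimal places.
Roots: 1.8708 + 1.8708i, -1.8708 - 1.8708i


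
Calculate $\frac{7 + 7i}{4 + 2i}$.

Multiply numerator and denominator by conjugate (4 - 2i):
= (7 + 7i)(4 - 2i) / (4^2 + 2^2)
= (42 + 14i) / 20
Divide through by 2: (21 + 7i) / 10
= 21/10 + (7/10)i


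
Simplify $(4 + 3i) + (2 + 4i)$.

(4 + 2) + (3 + 4)i = 6 + 7i


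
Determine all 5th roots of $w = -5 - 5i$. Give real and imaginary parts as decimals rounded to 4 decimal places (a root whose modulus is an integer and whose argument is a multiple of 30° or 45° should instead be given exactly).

|w| = sqrt(50) ≈ 7.071068, arg(w) = 225°
Root modulus = sqrt(50)^(1/5) ≈ 1.478758
Root arguments: θ_k = (225° + 360°k)/5 for k = 0, 1, ..., 4
Compute each root as (root modulus)(cos θ_k + i sin θ_k) using full-precision intermediates, then round to 4 decimal places.
Roots: 1.0456 + 1.0456i, -0.6713 + 1.3176i, -1.4606 - 0.2313i, -0.2313 - 1.4606i, 1.3176 - 0.6713i


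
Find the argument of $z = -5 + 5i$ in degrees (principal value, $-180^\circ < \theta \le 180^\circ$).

θ = arctan(b/a) = arctan(5/-5) (quadrant-adjusted) = 135°


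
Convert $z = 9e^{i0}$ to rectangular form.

a = r cos θ = 9 * 1 = 9
b = r sin θ = 9 * 0 = 0
z = 9


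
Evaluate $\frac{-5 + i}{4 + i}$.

Multiply numerator and denominator by conjugate (4 - i):
= (-5 + i)(4 - i) / (4^2 + 1^2)
= (-19 + 9i) / 17
= -19/17 + (9/17)i


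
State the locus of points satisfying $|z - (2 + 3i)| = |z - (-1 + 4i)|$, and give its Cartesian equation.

|z - z1| = |z - z2| means z is equidistant from z1 and z2,
i.e. the perpendicular bisector of the segment from (2, 3) to (-1, 4) (midpoint (1/2, 7/2)).
With z = x + yi, square both sides:
(x - 2)^2 + (y - 3)^2 = (x - (-1))^2 + (y - 4)^2
The x^2 and y^2 terms cancel: -6x + 2y = 17 - 13 = 4
Simplify: 3x - y = -2
Locus: Perpendicular bisector of the segment from (2, 3) to (-1, 4): the line 3x - y = -2


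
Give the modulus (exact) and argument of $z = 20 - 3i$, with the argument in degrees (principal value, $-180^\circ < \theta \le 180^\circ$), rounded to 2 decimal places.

|z| = sqrt(20^2 + (-3)^2) = sqrt(409)
arg(z) = arctan(b/a) = arctan(-3/20) (quadrant-adjusted) = -8.53°


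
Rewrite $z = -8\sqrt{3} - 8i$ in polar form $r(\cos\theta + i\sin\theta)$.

r = |z| = sqrt(a^2 + b^2) = sqrt((-8*sqrt(3))^2 + (-8)^2) = sqrt(192 + 64) = sqrt(256) = 16
θ = arctan(b/a) = arctan(-8/-13.8564) (quadrant-adjusted) = 210°
z = 16(cos 210° + i sin 210°)


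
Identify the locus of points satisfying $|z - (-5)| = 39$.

|z - z0| = r describes a circle centered at z0 with radius r
Here z0 = -5 and r = 39
Locus: Circle centered at (-5, 0) with radius 39


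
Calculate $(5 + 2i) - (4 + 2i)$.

(5 - 4) + (2 - 2)i = 1


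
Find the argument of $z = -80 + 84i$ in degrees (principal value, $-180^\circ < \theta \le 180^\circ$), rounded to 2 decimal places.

θ = arctan(b/a) = arctan(84/-80) (quadrant-adjusted) = 133.60°


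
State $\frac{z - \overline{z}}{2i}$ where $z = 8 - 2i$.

z - conjugate(z) = 2bi
(z - conjugate(z))/(2i) = 2bi/(2i) = b = -2


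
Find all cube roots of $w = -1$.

|w| = 1, arg(w) = 180°
Root modulus = 1^(1/3) = 1
Root arguments: θ_k = (180° + 360°k)/3 for k = 0, 1, ..., 2
Roots: 1/2 + (sqrt(3)/2)i, -1, 1/2 - (sqrt(3)/2)i


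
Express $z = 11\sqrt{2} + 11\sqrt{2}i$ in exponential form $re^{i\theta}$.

r = |z| = sqrt((11*sqrt(2))^2 + (11*sqrt(2))^2) = sqrt(242 + 242) = sqrt(484) = 22
θ = arctan(b/a) = arctan(15.5563/15.5563) (quadrant-adjusted) = 45° = π/4
z = 22e^(i*π/4)


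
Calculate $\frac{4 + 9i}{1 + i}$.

Multiply numerator and denominator by conjugate (1 - i):
= (4 + 9i)(1 - i) / (1^2 + 1^2)
= (13 + 5i) / 2
= 13/2 + (5/2)i


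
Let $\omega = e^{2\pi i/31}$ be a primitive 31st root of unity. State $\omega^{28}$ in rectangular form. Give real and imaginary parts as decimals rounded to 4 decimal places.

ω^28 = e^(2πi·28/31) = e^(i·56π/31)
= cos(56π/31) + i sin(56π/31)
= 0.8208 - 0.5713i


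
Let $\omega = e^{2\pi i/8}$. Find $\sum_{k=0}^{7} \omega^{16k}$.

Since 8 divides 16, ω^16 = (ω^8)^2 = 1^2 = 1, so every term is 1.
Sum = 8 · 1 = 8


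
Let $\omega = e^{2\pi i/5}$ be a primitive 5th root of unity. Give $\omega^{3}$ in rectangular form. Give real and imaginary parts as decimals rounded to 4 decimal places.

ω^3 = e^(2πi·3/5) = e^(i·6π/5)
= cos(6π/5) + i sin(6π/5)
= -0.8090 - 0.5878i


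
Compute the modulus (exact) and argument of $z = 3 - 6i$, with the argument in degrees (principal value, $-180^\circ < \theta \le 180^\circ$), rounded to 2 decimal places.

|z| = sqrt(3^2 + (-6)^2) = sqrt(45)
arg(z) = arctan(b/a) = arctan(-6/3) (quadrant-adjusted) = -63.43°


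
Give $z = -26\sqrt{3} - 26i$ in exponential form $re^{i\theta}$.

r = |z| = sqrt((-26*sqrt(3))^2 + (-26)^2) = sqrt(2028 + 676) = sqrt(2704) = 52
θ = arctan(b/a) = arctan(-26/-45.0333) (quadrant-adjusted) = 210° = 7π/6
z = 52e^(i*7π/6)


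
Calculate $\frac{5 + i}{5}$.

Divisor is real, so divide each part by 5:
= 1 + (1/5)i


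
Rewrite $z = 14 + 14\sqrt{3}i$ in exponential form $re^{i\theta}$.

r = |z| = sqrt((14)^2 + (14*sqrt(3))^2) = sqrt(196 + 588) = sqrt(784) = 28
θ = arctan(b/a) = arctan(24.2487/14) (quadrant-adjusted) = 60° = π/3
z = 28e^(i*π/3)


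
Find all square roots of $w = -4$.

|w| = 4, arg(w) = 180°
Root modulus = 4^(1/2) = 2
Root arguments: θ_k = (180° + 360°k)/2 for k = 0, 1, ..., 1
Roots: 2i, -2i


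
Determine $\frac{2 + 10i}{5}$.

Divisor is real, so divide each part by 5:
= 2/5 + 2i


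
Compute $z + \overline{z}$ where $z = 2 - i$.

z + conjugate(z) = (a + bi) + (a - bi) = 2a
= 2 * 2 = 4


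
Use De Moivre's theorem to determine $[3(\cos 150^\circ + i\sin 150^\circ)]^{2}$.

By De Moivre: z^n = r^n(cos(nθ) + i sin(nθ))
= 3^2(cos(2*150°) + i sin(2*150°))
= 9(cos 300° + i sin 300°)
= 9/2 - (9*sqrt(3)/2)i


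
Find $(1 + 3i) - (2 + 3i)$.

(1 - 2) + (3 - 3)i = -1


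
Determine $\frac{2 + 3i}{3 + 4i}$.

Multiply numerator and denominator by conjugate (3 - 4i):
= (2 + 3i)(3 - 4i) / (3^2 + 4^2)
= (18 + i) / 25
= 18/25 + (1/25)i


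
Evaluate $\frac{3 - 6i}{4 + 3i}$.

Multiply numerator and denominator by conjugate (4 - 3i):
= (3 - 6i)(4 - 3i) / (4^2 + 3^2)
= (-6 - 33i) / 25
= -6/25 - (33/25)i


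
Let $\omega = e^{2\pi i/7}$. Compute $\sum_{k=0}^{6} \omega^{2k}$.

Let ζ = ω^2 = e^(2πi·2/7). Since 7 ∤ 2, ζ ≠ 1.
Sum = Σ_{k=0}^{6} ζ^k = (ζ^7 - 1)/(ζ - 1) = (ω^{2·7} - 1)/(ζ - 1) = (1 - 1)/(ζ - 1) = 0


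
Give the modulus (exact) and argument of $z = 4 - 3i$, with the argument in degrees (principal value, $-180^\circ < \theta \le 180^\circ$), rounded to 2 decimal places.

|z| = sqrt(4^2 + (-3)^2) = 5
arg(z) = arctan(b/a) = arctan(-3/4) (quadrant-adjusted) = -36.87°


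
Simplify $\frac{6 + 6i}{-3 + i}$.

Multiply numerator and denominator by conjugate (-3 - i):
= (6 + 6i)(-3 - i) / ((-3)^2 + 1^2)
= (-12 - 24i) / 10
Divide through by 2: (-6 - 12i) / 5
= -6/5 - (12/5)i


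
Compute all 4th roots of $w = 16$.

|w| = 16, arg(w) = 0°
Root modulus = 16^(1/4) = 2
Root arguments: θ_k = (0° + 360°k)/4 for k = 0, 1, ..., 3
Roots: 2, 2i, -2, -2i


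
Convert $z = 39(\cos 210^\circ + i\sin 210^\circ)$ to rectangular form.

a = r cos θ = 39 * -sqrt(3)/2 = -39*sqrt(3)/2
b = r sin θ = 39 * -1/2 = -39/2
z = -39*sqrt(3)/2 - (39/2)i


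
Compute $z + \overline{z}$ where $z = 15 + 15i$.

z + conjugate(z) = (a + bi) + (a - bi) = 2a
= 2 * 15 = 30


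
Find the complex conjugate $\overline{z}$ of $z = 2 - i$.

If z = a + bi, then conjugate(z) = a - bi
conjugate(2 - i) = 2 + i


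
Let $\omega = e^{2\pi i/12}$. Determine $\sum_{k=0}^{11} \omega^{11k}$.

Let ζ = ω^11 = e^(2πi·11/12). Since 12 ∤ 11, ζ ≠ 1.
Sum = Σ_{k=0}^{11} ζ^k = (ζ^12 - 1)/(ζ - 1) = (ω^{11·12} - 1)/(ζ - 1) = (1 - 1)/(ζ - 1) = 0


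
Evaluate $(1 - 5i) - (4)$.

(1 - 4) + (-5 - 0)i = -3 - 5i


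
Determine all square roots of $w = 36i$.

|w| = 36, arg(w) = 90°
Root modulus = 36^(1/2) = 6
Root arguments: θ_k = (90° + 360°k)/2 for k = 0, 1, ..., 1
Roots: 3*sqrt(2) + 3*sqrt(2)i, -3*sqrt(2) - 3*sqrt(2)i


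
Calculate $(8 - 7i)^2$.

(a + bi)^2 = a^2 - b^2 + 2abi
= 8^2 - (-7)^2 + 2*8*(-7)i
= 15 - 112i


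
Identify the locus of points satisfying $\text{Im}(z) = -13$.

Im(z) = y where z = x + yi; the equation y = -13 is satisfied by all points with that y-coordinate
Locus: Horizontal line y = -13


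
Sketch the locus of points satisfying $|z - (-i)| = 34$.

|z - z0| = r describes a circle centered at z0 with radius r
Here z0 = -i and r = 34
Locus: Circle centered at (0, -1) with radius 34


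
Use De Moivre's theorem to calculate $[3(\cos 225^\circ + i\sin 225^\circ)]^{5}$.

By De Moivre: z^n = r^n(cos(nθ) + i sin(nθ))
= 3^5(cos(5*225°) + i sin(5*225°))
= 243(cos 45° + i sin 45°)
= 243*sqrt(2)/2 + (243*sqrt(2)/2)i


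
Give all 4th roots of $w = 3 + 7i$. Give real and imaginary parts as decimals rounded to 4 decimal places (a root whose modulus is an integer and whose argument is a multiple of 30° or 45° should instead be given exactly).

|w| = sqrt(58) ≈ 7.615773, arg(w) ≈ 66.801409°
Root modulus = sqrt(58)^(1/4) ≈ 1.661225
Root arguments: θ_k = (arg(w) + 360°k)/4 for k = 0, 1, ..., 3
Compute each root as (root modulus)(cos θ_k + i sin θ_k) using full-precision intermediates, then round to 4 decimal places.
Roots: 1.5912 + 0.4774i, -0.4774 + 1.5912i, -1.5912 - 0.4774i, 0.4774 - 1.5912i


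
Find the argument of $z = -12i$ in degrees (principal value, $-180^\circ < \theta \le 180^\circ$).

a = 0 and b < 0, so z lies on the negative imaginary axis: θ = -90°


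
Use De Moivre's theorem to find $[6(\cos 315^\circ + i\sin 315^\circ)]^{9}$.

By De Moivre: z^n = r^n(cos(nθ) + i sin(nθ))
= 6^9(cos(9*315°) + i sin(9*315°))
= 10077696(cos 315° + i sin 315°)
= 5038848*sqrt(2) - 5038848*sqrt(2)i


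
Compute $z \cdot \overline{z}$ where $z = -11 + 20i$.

z * conjugate(z) = |z|^2 = a^2 + b^2
= (-11)^2 + 20^2 = 521


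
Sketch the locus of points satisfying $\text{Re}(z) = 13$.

Re(z) = x where z = x + yi; the equation x = 13 is satisfied by all points with that x-coordinate
Locus: Vertical line x = 13


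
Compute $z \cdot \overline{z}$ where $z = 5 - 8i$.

z * conjugate(z) = |z|^2 = a^2 + b^2
= 5^2 + (-8)^2 = 89


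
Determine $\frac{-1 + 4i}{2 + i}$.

Multiply numerator and denominator by conjugate (2 - i):
= (-1 + 4i)(2 - i) / (2^2 + 1^2)
= (2 + 9i) / 5
= 2/5 + (9/5)i


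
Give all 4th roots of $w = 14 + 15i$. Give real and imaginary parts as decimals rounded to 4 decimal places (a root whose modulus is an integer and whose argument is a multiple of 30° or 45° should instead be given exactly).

|w| = sqrt(421) ≈ 20.518285, arg(w) ≈ 46.974934°
Root modulus = sqrt(421)^(1/4) ≈ 2.128312
Root arguments: θ_k = (arg(w) + 360°k)/4 for k = 0, 1, ..., 3
Compute each root as (root modulus)(cos θ_k + i sin θ_k) using full-precision intermediates, then round to 4 decimal places.
Roots: 2.0838 + 0.4332i, -0.4332 + 2.0838i, -2.0838 - 0.4332i, 0.4332 - 2.0838i


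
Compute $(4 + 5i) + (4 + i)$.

(4 + 4) + (5 + 1)i = 8 + 6i


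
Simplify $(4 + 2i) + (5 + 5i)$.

(4 + 5) + (2 + 5)i = 9 + 7i


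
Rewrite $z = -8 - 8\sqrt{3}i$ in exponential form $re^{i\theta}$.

r = |z| = sqrt((-8)^2 + (-8*sqrt(3))^2) = sqrt(64 + 192) = sqrt(256) = 16
θ = arctan(b/a) = arctan(-13.8564/-8) (quadrant-adjusted) = -120° = -2π/3
z = 16e^(-i*2π/3)


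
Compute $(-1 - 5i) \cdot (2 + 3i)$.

(a1*a2 - b1*b2) + (a1*b2 + b1*a2)i
= (-2 - (-15)) + (-3 + (-10))i
= 13 - 13i


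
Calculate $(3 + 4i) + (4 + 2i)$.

(3 + 4) + (4 + 2)i = 7 + 6i


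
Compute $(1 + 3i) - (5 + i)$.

(1 - 5) + (3 - 1)i = -4 + 2i


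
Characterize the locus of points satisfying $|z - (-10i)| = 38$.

|z - z0| = r describes a circle centered at z0 with radius r
Here z0 = -10i and r = 38
Locus: Circle centered at (0, -10) with radius 38


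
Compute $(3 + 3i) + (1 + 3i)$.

(3 + 1) + (3 + 3)i = 4 + 6i


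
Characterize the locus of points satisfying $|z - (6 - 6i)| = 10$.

|z - z0| = r describes a circle centered at z0 with radius r
Here z0 = 6 - 6i and r = 10
Locus: Circle centered at (6, -6) with radius 10


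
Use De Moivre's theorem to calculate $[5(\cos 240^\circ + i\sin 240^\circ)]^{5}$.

By De Moivre: z^n = r^n(cos(nθ) + i sin(nθ))
= 5^5(cos(5*240°) + i sin(5*240°))
= 3125(cos 120° + i sin 120°)
= -3125/2 + (3125*sqrt(3)/2)i


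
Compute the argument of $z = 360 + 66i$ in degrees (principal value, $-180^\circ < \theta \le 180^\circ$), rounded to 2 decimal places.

θ = arctan(b/a) = arctan(66/360) (quadrant-adjusted) = 10.39°


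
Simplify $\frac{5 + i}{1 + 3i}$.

Multiply numerator and denominator by conjugate (1 - 3i):
= (5 + i)(1 - 3i) / (1^2 + 3^2)
= (8 - 14i) / 10
Divide through by 2: (4 - 7i) / 5
= 4/5 - (7/5)i


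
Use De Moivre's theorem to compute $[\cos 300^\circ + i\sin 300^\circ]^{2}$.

By De Moivre: z^n = r^n(cos(nθ) + i sin(nθ))
= 1^2(cos(2*300°) + i sin(2*300°))
= 1(cos 240° + i sin 240°)
= -1/2 - (sqrt(3)/2)i


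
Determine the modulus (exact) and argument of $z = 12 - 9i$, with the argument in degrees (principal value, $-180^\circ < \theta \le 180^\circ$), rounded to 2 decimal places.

|z| = sqrt(12^2 + (-9)^2) = 15
arg(z) = arctan(b/a) = arctan(-9/12) (quadrant-adjusted) = -36.87°


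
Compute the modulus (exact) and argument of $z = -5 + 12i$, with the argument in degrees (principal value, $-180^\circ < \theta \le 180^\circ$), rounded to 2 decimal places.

|z| = sqrt((-5)^2 + 12^2) = 13
arg(z) = arctan(b/a) = arctan(12/-5) (quadrant-adjusted) = 112.62°


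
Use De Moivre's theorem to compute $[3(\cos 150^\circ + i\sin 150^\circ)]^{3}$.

By De Moivre: z^n = r^n(cos(nθ) + i sin(nθ))
= 3^3(cos(3*150°) + i sin(3*150°))
= 27(cos 90° + i sin 90°)
= 27i


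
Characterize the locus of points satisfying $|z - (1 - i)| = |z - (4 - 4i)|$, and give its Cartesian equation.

|z - z1| = |z - z2| means z is equidistant from z1 and z2,
i.e. the perpendicular bisector of the segment from (1, -1) to (4, -4) (midpoint (5/2, -5/2)).
With z = x + yi, square both sides:
(x - 1)^2 + (y - (-1))^2 = (x - 4)^2 + (y - (-4))^2
The x^2 and y^2 terms cancel: 6x + (-6)y = 32 - 2 = 30
Simplify: x - y = 5
Locus: Perpendicular bisector of the segment from (1, -1) to (4, -4): the line x - y = 5


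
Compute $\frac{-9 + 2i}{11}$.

Divisor is real, so divide each part by 11:
= -9/11 + (2/11)i


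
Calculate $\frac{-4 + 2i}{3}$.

Divisor is real, so divide each part by 3:
= -4/3 + (2/3)i


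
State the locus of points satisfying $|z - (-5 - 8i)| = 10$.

|z - z0| = r describes a circle centered at z0 with radius r
Here z0 = -5 - 8i and r = 10
Locus: Circle centered at (-5, -8) with radius 10


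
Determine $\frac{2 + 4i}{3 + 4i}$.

Multiply numerator and denominator by conjugate (3 - 4i):
= (2 + 4i)(3 - 4i) / (3^2 + 4^2)
= (22 + 4i) / 25
= 22/25 + (4/25)i


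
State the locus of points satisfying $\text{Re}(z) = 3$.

Re(z) = x where z = x + yi; the equation x = 3 is satisfied by all points with that x-coordinate
Locus: Vertical line x = 3


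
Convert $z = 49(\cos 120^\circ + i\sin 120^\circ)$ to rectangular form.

a = r cos θ = 49 * -1/2 = -49/2
b = r sin θ = 49 * sqrt(3)/2 = 49*sqrt(3)/2
z = -49/2 + (49*sqrt(3)/2)i


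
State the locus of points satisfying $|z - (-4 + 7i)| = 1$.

|z - z0| = r describes a circle centered at z0 with radius r
Here z0 = -4 + 7i and r = 1
Locus: Circle centered at (-4, 7) with radius 1


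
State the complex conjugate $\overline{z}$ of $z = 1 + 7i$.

If z = a + bi, then conjugate(z) = a - bi
conjugate(1 + 7i) = 1 - 7i


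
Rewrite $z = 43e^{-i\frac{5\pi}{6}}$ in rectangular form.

a = r cos θ = 43 * -sqrt(3)/2 = -43*sqrt(3)/2
b = r sin θ = 43 * -1/2 = -43/2
z = -43*sqrt(3)/2 - (43/2)i


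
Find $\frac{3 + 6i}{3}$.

Divisor is real, so divide each part by 3:
= 1 + 2i


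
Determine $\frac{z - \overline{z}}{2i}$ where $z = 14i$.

z - conjugate(z) = 2bi
(z - conjugate(z))/(2i) = 2bi/(2i) = b = 14


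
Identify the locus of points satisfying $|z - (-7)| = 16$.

|z - z0| = r describes a circle centered at z0 with radius r
Here z0 = -7 and r = 16
Locus: Circle centered at (-7, 0) with radius 16


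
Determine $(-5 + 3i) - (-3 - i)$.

(-5 - (-3)) + (3 - (-1))i = -2 + 4i


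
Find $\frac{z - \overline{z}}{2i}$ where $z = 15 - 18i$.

z - conjugate(z) = 2bi
(z - conjugate(z))/(2i) = 2bi/(2i) = b = -18


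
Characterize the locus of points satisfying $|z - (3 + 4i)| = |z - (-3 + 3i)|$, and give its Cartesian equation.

|z - z1| = |z - z2| means z is equidistant from z1 and z2,
i.e. the perpendicular bisector of the segment from (3, 4) to (-3, 3) (midpoint (0, 7/2)).
With z = x + yi, square both sides:
(x - 3)^2 + (y - 4)^2 = (x - (-3))^2 + (y - 3)^2
The x^2 and y^2 terms cancel: -12x + (-2)y = 18 - 25 = -7
Simplify: 12x + 2y = 7
Locus: Perpendicular bisector of the segment from (3, 4) to (-3, 3): the line 12x + 2y = 7


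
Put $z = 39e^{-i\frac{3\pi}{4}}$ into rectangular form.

a = r cos θ = 39 * -sqrt(2)/2 = -39*sqrt(2)/2
b = r sin θ = 39 * -sqrt(2)/2 = -39*sqrt(2)/2
z = -39*sqrt(2)/2 - (39*sqrt(2)/2)i


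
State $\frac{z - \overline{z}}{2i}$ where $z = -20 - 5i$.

z - conjugate(z) = 2bi
(z - conjugate(z))/(2i) = 2bi/(2i) = b = -5


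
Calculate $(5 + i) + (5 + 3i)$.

(5 + 5) + (1 + 3)i = 10 + 4i


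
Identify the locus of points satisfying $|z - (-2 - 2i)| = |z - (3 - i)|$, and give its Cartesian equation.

|z - z1| = |z - z2| means z is equidistant from z1 and z2,
i.e. the perpendicular bisector of the segment from (-2, -2) to (3, -1) (midpoint (1/2, -3/2)).
With z = x + yi, square both sides:
(x - (-2))^2 + (y - (-2))^2 = (x - 3)^2 + (y - (-1))^2
The x^2 and y^2 terms cancel: 10x + 2y = 10 - 8 = 2
Simplify: 5x + y = 1
Locus: Perpendicular bisector of the segment from (-2, -2) to (3, -1): the line 5x + y = 1


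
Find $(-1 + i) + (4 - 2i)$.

(-1 + 4) + (1 + (-2))i = 3 - i


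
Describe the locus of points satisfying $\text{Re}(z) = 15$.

Re(z) = x where z = x + yi; the equation x = 15 is satisfied by all points with that x-coordinate
Locus: Vertical line x = 15


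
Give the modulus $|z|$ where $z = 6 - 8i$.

|z| = sqrt(a^2 + b^2) = sqrt(6^2 + (-8)^2) = sqrt(100) = 10


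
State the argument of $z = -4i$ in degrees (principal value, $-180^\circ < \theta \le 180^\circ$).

a = 0 and b < 0, so z lies on the negative imaginary axis: θ = -90°


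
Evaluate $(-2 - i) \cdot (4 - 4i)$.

(a1*a2 - b1*b2) + (a1*b2 + b1*a2)i
= (-8 - 4) + (8 + (-4))i
= -12 + 4i


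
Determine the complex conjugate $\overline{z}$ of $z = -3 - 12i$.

If z = a + bi, then conjugate(z) = a - bi
conjugate(-3 - 12i) = -3 + 12i


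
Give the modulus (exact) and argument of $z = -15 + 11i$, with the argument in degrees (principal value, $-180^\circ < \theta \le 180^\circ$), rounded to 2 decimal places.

|z| = sqrt((-15)^2 + 11^2) = sqrt(346)
arg(z) = arctan(b/a) = arctan(11/-15) (quadrant-adjusted) = 143.75°


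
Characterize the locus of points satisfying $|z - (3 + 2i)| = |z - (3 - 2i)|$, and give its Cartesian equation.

|z - z1| = |z - z2| means z is equidistant from z1 and z2,
i.e. the perpendicular bisector of the segment from (3, 2) to (3, -2) (midpoint (3, 0)).
With z = x + yi, square both sides:
(x - 3)^2 + (y - 2)^2 = (x - 3)^2 + (y - (-2))^2
The x^2 and y^2 terms cancel: 0x + (-8)y = 13 - 13 = 0
Simplify: y = 0
Locus: Perpendicular bisector of the segment from (3, 2) to (3, -2): the line y = 0


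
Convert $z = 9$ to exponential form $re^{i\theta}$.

r = |z| = sqrt((9)^2 + (0)^2) = sqrt(81 + 0) = sqrt(81) = 9
b = 0 and a > 0, so z lies on the positive real axis: θ = 0
z = 9e^(i*0) = 9


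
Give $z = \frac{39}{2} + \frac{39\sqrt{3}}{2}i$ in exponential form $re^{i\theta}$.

r = |z| = sqrt((39/2)^2 + (39*sqrt(3)/2)^2) = sqrt(1521/4 + 4563/4) = sqrt(1521) = 39
θ = arctan(b/a) = arctan(33.775/19.5) (quadrant-adjusted) = 60° = π/3
z = 39e^(i*π/3)


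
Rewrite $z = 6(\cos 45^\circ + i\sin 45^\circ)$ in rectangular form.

a = r cos θ = 6 * sqrt(2)/2 = 3*sqrt(2)
b = r sin θ = 6 * sqrt(2)/2 = 3*sqrt(2)
z = 3*sqrt(2) + 3*sqrt(2)i


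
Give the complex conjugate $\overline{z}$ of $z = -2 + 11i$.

If z = a + bi, then conjugate(z) = a - bi
conjugate(-2 + 11i) = -2 - 11i


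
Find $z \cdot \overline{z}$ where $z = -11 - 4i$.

z * conjugate(z) = |z|^2 = a^2 + b^2
= (-11)^2 + (-4)^2 = 137


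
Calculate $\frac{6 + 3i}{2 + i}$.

Multiply numerator and denominator by conjugate (2 - i):
= (6 + 3i)(2 - i) / (2^2 + 1^2)
= (15) / 5
= 3


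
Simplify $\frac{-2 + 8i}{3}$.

Divisor is real, so divide each part by 3:
= -2/3 + (8/3)i


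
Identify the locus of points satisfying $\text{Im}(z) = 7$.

Im(z) = y where z = x + yi; the equation y = 7 is satisfied by all points with that y-coordinate
Locus: Horizontal line y = 7


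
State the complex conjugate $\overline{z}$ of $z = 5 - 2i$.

If z = a + bi, then conjugate(z) = a - bi
conjugate(5 - 2i) = 5 + 2i


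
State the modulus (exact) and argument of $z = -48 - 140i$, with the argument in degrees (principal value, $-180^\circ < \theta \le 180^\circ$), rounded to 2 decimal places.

|z| = sqrt((-48)^2 + (-140)^2) = 148
arg(z) = arctan(b/a) = arctan(-140/-48) (quadrant-adjusted) = -108.92°


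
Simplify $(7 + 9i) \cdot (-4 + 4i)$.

(a1*a2 - b1*b2) + (a1*b2 + b1*a2)i
= (-28 - 36) + (28 + (-36))i
= -64 - 8i


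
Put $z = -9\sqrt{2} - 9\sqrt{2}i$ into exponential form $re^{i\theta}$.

r = |z| = sqrt((-9*sqrt(2))^2 + (-9*sqrt(2))^2) = sqrt(162 + 162) = sqrt(324) = 18
θ = arctan(b/a) = arctan(-12.7279/-12.7279) (quadrant-adjusted) = -135° = -3π/4
z = 18e^(-i*3π/4)


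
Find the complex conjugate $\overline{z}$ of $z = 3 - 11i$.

If z = a + bi, then conjugate(z) = a - bi
conjugate(3 - 11i) = 3 + 11i


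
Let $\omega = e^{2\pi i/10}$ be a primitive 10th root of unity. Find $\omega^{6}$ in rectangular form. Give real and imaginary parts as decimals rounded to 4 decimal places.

ω^6 = e^(2πi·6/10) = e^(i·6π/5)
= cos(6π/5) + i sin(6π/5)
= -0.8090 - 0.5878i


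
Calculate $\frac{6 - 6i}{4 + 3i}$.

Multiply numerator and denominator by conjugate (4 - 3i):
= (6 - 6i)(4 - 3i) / (4^2 + 3^2)
= (6 - 42i) / 25
= 6/25 - (42/25)i


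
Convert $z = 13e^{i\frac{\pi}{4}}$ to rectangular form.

a = r cos θ = 13 * sqrt(2)/2 = 13*sqrt(2)/2
b = r sin θ = 13 * sqrt(2)/2 = 13*sqrt(2)/2
z = 13*sqrt(2)/2 + (13*sqrt(2)/2)i


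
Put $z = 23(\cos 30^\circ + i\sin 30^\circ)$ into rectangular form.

a = r cos θ = 23 * sqrt(3)/2 = 23*sqrt(3)/2
b = r sin θ = 23 * 1/2 = 23/2
z = 23*sqrt(3)/2 + (23/2)i


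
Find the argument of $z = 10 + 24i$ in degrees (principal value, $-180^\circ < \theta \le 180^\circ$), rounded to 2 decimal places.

θ = arctan(b/a) = arctan(24/10) (quadrant-adjusted) = 67.38°


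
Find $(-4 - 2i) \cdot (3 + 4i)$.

(a1*a2 - b1*b2) + (a1*b2 + b1*a2)i
= (-12 - (-8)) + (-16 + (-6))i
= -4 - 22i


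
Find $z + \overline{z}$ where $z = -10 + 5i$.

z + conjugate(z) = (a + bi) + (a - bi) = 2a
= 2 * (-10) = -20


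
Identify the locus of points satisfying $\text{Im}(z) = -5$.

Im(z) = y where z = x + yi; the equation y = -5 is satisfied by all points with that y-coordinate
Locus: Horizontal line y = -5


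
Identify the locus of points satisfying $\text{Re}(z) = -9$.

Re(z) = x where z = x + yi; the equation x = -9 is satisfied by all points with that x-coordinate
Locus: Vertical line x = -9


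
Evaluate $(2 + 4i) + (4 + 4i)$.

(2 + 4) + (4 + 4)i = 6 + 8i


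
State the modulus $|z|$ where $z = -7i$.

|z| = sqrt(a^2 + b^2) = sqrt(0^2 + (-7)^2) = sqrt(49) = 7


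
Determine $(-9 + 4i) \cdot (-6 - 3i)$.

(a1*a2 - b1*b2) + (a1*b2 + b1*a2)i
= (54 - (-12)) + (27 + (-24))i
= 66 + 3i


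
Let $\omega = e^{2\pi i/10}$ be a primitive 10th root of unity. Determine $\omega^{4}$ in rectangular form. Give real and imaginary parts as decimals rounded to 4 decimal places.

ω^4 = e^(2πi·4/10) = e^(i·4π/5)
= cos(4π/5) + i sin(4π/5)
= -0.8090 + 0.5878i


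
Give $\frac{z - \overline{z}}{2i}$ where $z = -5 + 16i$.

z - conjugate(z) = 2bi
(z - conjugate(z))/(2i) = 2bi/(2i) = b = 16


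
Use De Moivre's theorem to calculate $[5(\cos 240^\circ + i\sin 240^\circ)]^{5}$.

By De Moivre: z^n = r^n(cos(nθ) + i sin(nθ))
= 5^5(cos(5*240°) + i sin(5*240°))
= 3125(cos 120° + i sin 120°)
= -3125/2 + (3125*sqrt(3)/2)i


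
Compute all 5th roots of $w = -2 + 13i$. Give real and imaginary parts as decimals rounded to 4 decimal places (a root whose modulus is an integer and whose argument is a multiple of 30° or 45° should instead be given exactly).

|w| = sqrt(173) ≈ 13.152946, arg(w) ≈ 98.746162°
Root modulus = sqrt(173)^(1/5) ≈ 1.674189
Root arguments: θ_k = (arg(w) + 360°k)/5 for k = 0, 1, ..., 4
Compute each root as (root modulus)(cos θ_k + i sin θ_k) using full-precision intermediates, then round to 4 decimal places.
Roots: 1.5757 + 0.5657i, -0.0511 + 1.6734i, -1.6073 + 0.4685i, -0.9423 - 1.3839i, 1.0250 - 1.3238i


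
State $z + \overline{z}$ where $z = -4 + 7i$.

z + conjugate(z) = (a + bi) + (a - bi) = 2a
= 2 * (-4) = -8


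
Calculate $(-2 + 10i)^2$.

(a + bi)^2 = a^2 - b^2 + 2abi
= (-2)^2 - 10^2 + 2*(-2)*10i
= -96 - 40i


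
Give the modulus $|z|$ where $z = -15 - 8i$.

|z| = sqrt(a^2 + b^2) = sqrt((-15)^2 + (-8)^2) = sqrt(289) = 17


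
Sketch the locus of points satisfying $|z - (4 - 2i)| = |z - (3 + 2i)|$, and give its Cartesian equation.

|z - z1| = |z - z2| means z is equidistant from z1 and z2,
i.e. the perpendicular bisector of the segment from (4, -2) to (3, 2) (midpoint (7/2, 0)).
With z = x + yi, square both sides:
(x - 4)^2 + (y - (-2))^2 = (x - 3)^2 + (y - 2)^2
The x^2 and y^2 terms cancel: -2x + 8y = 13 - 20 = -7
Simplify: 2x - 8y = 7
Locus: Perpendicular bisector of the segment from (4, -2) to (3, 2): the line 2x - 8y = 7


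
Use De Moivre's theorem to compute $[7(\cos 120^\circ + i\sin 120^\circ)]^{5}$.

By De Moivre: z^n = r^n(cos(nθ) + i sin(nθ))
= 7^5(cos(5*120°) + i sin(5*120°))
= 16807(cos 240° + i sin 240°)
= -16807/2 - (16807*sqrt(3)/2)i


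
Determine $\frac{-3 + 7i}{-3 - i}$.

Multiply numerator and denominator by conjugate (-3 + i):
= (-3 + 7i)(-3 + i) / ((-3)^2 + (-1)^2)
= (2 - 24i) / 10
Divide through by 2: (1 - 12i) / 5
= 1/5 - (12/5)i


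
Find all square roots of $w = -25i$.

|w| = 25, arg(w) = 270°
Root modulus = 25^(1/2) = 5
Root arguments: θ_k = (270° + 360°k)/2 for k = 0, 1, ..., 1
Roots: -5*sqrt(2)/2 + (5*sqrt(2)/2)i, 5*sqrt(2)/2 - (5*sqrt(2)/2)i


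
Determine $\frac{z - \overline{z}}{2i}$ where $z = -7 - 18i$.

z - conjugate(z) = 2bi
(z - conjugate(z))/(2i) = 2bi/(2i) = b = -18


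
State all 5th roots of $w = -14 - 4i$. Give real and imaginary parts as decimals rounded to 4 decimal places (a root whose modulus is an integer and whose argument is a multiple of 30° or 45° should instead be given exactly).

|w| = sqrt(212) ≈ 14.560220, arg(w) ≈ 195.945396°
Root modulus = sqrt(212)^(1/5) ≈ 1.708573
Root arguments: θ_k = (arg(w) + 360°k)/5 for k = 0, 1, ..., 4
Compute each root as (root modulus)(cos θ_k + i sin θ_k) using full-precision intermediates, then round to 4 decimal places.
Roots: 1.3243 + 1.0796i, -0.6176 + 1.5931i, -1.7059 - 0.0950i, -0.4368 - 1.6518i, 1.4360 - 0.9258i


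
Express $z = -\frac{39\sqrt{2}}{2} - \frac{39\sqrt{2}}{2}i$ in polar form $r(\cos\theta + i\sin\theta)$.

r = |z| = sqrt(a^2 + b^2) = sqrt((-39*sqrt(2)/2)^2 + (-39*sqrt(2)/2)^2) = sqrt(1521/2 + 1521/2) = sqrt(1521) = 39
θ = arctan(b/a) = arctan(-27.5772/-27.5772) (quadrant-adjusted) = 225°
z = 39(cos 225° + i sin 225°)
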